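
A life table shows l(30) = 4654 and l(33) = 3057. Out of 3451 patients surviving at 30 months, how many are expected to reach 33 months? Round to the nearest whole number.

The relevant probability is 3057/4654 = 0.656854.
Expected number = 3451 × 0.656854 = 2267.

2267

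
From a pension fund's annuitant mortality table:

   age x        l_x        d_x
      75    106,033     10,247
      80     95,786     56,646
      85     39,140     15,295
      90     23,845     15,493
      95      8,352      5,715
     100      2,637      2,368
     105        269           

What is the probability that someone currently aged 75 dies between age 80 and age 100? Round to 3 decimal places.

0.878

We want 5|20q75 = (l_80 − l_100)/l_75.
This is the probability of reaching 80 but not 100, conditional on being alive at 75: (l_80 − l_100) / l_75.
= (95,786 − 2,637) / 106,033 = 93,149 / 106,033 = 0.878491.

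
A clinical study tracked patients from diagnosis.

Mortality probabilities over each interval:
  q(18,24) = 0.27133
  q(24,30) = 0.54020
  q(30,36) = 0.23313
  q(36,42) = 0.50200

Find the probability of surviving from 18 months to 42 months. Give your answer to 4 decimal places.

0.1280

The overall survival probability is (1 − 0.27133) × (1 − 0.54020) × (1 − 0.23313) × (1 − 0.50200).
= 0.72867 × 0.45980 × 0.76687 × 0.49800 = 0.127953.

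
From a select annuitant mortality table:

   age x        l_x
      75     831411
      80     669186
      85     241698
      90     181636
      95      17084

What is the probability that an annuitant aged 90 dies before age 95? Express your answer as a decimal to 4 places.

0.9059

P(die before 95 | alive at 90) = 1 − l_95/l_90 = 1 − 17084/181636 = (164552)/181636 = 0.905944.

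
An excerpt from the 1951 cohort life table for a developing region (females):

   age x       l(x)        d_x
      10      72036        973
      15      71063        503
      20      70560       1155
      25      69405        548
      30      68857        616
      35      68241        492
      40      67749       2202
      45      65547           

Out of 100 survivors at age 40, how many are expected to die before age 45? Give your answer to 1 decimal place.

The relevant probability is 1 − 65547/67749 = 0.032502.
Expected number = 100 × 0.032502 = 3.3.

3.3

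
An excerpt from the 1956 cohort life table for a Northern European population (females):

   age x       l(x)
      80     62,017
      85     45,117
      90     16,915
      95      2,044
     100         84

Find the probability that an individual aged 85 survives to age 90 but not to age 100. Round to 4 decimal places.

0.3731

This is the probability of reaching 90 but not 100, conditional on being alive at 85: (l(90) − l(100)) / l(85).
= (16,915 − 84) / 45,117 = 16,831 / 45,117 = 0.373052.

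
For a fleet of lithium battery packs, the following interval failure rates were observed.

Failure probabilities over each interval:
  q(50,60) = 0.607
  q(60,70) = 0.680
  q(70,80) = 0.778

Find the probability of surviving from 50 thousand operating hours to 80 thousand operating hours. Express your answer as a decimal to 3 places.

0.028

Chaining the interval survival probabilities: (1 − 0.607) × (1 − 0.680) × (1 − 0.778).
= 0.393 × 0.320 × 0.222 = 0.027919.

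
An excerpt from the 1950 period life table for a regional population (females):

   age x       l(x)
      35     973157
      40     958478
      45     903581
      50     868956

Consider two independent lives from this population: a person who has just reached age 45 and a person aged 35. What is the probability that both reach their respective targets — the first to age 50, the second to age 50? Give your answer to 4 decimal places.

p₁ = l(50)/l(45) = 868956/903581 = 0.961680; p₂ = l(50)/l(35) = 868956/973157 = 0.892925.
P(both) = p₁ × p₂ = 0.961680 × 0.892925 = 0.858708.

0.8587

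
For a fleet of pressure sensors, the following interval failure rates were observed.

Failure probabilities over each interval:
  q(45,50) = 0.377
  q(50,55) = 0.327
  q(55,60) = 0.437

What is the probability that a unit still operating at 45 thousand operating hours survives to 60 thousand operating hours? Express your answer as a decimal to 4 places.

Survival from 45 to 60 is the product of surviving each interval: (1 − 0.377) × (1 − 0.327) × (1 − 0.437).
= 0.623 × 0.673 × 0.563 = 0.236054.

0.2361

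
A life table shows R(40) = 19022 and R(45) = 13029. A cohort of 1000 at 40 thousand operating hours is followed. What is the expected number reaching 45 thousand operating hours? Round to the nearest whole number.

685

The relevant probability is 13029/19022 = 0.684944.
Expected number = 1000 × 0.684944 = 685.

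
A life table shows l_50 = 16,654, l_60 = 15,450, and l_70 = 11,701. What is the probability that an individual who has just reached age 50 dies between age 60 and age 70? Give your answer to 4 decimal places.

0.2251

This is the probability of reaching 60 but not 70, conditional on being alive at 50: (l_60 − l_70) / l_50.
= (15,450 − 11,701) / 16,654 = 3,749 / 16,654 = 0.225111.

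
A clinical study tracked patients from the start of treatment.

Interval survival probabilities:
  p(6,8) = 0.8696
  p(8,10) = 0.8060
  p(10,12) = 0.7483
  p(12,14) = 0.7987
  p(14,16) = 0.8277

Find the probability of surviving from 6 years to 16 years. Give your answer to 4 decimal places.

Survival from 6 to 16 is the product of surviving each interval: 0.8696 × 0.8060 × 0.7483 × 0.7987 × 0.8277.
= 0.346726.

0.3467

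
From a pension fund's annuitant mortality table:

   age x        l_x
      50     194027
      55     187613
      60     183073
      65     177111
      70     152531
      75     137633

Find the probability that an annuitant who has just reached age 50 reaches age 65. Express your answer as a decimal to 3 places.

0.913

We want 15p50 = l_65/l_50.
The conditional survival probability is l_65/l_50 = 177111/194027 = 0.912816.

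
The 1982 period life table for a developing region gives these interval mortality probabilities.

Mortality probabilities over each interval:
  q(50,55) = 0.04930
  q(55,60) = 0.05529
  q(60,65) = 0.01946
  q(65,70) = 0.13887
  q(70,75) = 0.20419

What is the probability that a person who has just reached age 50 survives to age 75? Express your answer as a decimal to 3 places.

The overall survival probability is (1 − 0.04930) × (1 − 0.05529) × (1 − 0.01946) × (1 − 0.13887) × (1 − 0.20419).
= 0.95070 × 0.94471 × 0.98054 × 0.86113 × 0.79581 = 0.603511.

0.604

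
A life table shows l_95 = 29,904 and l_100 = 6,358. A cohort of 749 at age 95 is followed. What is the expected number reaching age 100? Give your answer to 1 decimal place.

159.2

The relevant probability is 6,358/29,904 = 0.212614.
Expected number = 749 × 0.212614 = 159.2.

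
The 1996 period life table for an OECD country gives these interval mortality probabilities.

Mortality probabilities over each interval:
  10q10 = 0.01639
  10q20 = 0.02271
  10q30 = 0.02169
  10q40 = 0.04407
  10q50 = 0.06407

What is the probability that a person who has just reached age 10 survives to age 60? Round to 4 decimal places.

Survival from 10 to 60 is the product of surviving each interval: (1 − 0.01639) × (1 − 0.02271) × (1 − 0.02169) × (1 − 0.04407) × (1 − 0.06407).
= 0.98361 × 0.97729 × 0.97831 × 0.95593 × 0.93593 = 0.841380.

0.8414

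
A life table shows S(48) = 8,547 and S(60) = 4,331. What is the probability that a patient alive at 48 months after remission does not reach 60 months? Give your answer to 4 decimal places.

P(die before 60 | alive at 48) = 1 − S(60)/S(48) = 1 − 4,331/8,547 = (4,216)/8,547 = 0.493272.

0.4933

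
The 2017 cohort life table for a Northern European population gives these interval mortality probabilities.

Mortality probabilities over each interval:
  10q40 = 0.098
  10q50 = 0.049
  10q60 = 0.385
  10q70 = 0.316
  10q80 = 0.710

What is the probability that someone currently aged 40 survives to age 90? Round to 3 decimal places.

The overall survival probability is (1 − 0.098) × (1 − 0.049) × (1 − 0.385) × (1 − 0.316) × (1 − 0.710).
= 0.902 × 0.951 × 0.615 × 0.684 × 0.290 = 0.104644.

0.105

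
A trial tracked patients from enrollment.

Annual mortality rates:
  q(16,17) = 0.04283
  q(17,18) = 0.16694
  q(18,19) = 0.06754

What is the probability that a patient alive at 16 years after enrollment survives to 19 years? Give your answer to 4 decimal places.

0.7435

P(survive 16→19) = (1 − 0.04283) × (1 − 0.16694) × (1 − 0.06754).
= 0.95717 × 0.83306 × 0.93246 = 0.743525.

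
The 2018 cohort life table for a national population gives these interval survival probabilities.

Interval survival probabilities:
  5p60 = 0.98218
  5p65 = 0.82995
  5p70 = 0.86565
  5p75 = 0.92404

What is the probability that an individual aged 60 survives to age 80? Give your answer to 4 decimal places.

Survival from 60 to 80 is the product of surviving each interval: 0.98218 × 0.82995 × 0.86565 × 0.92404.
= 0.652043.

0.6520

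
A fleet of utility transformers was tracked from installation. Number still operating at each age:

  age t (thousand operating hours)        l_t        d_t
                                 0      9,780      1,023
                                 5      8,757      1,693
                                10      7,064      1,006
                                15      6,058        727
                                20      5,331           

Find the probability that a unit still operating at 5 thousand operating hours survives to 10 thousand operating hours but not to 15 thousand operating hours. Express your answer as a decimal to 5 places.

This is the probability of reaching 10 but not 15, conditional on being operational at 5: (l_10 − l_15) / l_5.
= (7,064 − 6,058) / 8,757 = 1,006 / 8,757 = 0.114880.

0.11488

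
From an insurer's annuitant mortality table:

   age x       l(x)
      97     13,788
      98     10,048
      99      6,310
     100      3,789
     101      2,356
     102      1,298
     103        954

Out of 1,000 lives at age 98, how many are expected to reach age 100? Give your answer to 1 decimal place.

377.1

The relevant probability is 3,789/10,048 = 0.377090.
Expected number = 1,000 × 0.377090 = 377.1.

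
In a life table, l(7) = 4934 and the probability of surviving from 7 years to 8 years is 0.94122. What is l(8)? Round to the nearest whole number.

4644

l(8) = l(7) × p = 4934 × 0.94122 = 4644.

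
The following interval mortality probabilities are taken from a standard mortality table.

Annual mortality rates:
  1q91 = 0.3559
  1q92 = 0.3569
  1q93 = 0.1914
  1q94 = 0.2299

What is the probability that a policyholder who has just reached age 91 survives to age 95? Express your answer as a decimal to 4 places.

0.2579

Survival from 91 to 95 is the product of surviving each interval: (1 − 0.3559) × (1 − 0.3569) × (1 − 0.1914) × (1 − 0.2299).
= 0.6441 × 0.6431 × 0.8086 × 0.7701 = 0.257936.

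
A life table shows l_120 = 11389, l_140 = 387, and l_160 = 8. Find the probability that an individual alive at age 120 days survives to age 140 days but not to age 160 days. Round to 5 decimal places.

0.03328

This is the probability of reaching 140 but not 160, conditional on being alive at 120: (l_140 − l_160) / l_120.
= (387 − 8) / 11389 = 379 / 11389 = 0.033278.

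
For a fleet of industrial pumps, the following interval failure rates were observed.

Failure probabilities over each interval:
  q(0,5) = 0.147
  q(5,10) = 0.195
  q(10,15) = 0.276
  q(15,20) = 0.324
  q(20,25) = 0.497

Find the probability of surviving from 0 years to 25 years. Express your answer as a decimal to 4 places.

0.1690

Survival from 0 to 25 is the product of surviving each interval: (1 − 0.147) × (1 − 0.195) × (1 − 0.276) × (1 − 0.324) × (1 − 0.497).
= 0.853 × 0.805 × 0.724 × 0.676 × 0.503 = 0.169043.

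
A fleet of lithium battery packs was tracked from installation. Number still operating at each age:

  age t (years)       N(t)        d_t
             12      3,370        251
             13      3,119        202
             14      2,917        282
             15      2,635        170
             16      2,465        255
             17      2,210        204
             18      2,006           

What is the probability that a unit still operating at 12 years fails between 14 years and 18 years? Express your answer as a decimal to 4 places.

0.2703

This is the probability of reaching 14 but not 18, conditional on being operational at 12: (N(14) − N(18)) / N(12).
= (2,917 − 2,006) / 3,370 = 911 / 3,370 = 0.270326.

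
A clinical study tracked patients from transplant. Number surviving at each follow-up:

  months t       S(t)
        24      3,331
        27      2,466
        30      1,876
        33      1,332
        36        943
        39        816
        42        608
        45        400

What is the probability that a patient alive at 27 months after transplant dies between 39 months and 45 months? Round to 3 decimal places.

0.169

This is the probability of reaching 39 but not 45, conditional on being alive at 27: (S(39) − S(45)) / S(27).
= (816 − 400) / 2,466 = 416 / 2,466 = 0.168694.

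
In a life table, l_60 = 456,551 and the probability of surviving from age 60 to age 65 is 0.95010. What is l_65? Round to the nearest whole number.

l_65 = l_60 × p = 456,551 × 0.95010 = 433769.

433769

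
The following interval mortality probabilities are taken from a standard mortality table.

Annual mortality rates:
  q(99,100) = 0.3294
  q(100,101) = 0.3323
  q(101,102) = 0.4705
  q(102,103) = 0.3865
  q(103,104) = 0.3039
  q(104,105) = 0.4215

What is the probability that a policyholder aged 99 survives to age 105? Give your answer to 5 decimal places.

Chaining the interval survival probabilities: (1 − 0.3294) × (1 − 0.3323) × (1 − 0.4705) × (1 − 0.3865) × (1 − 0.3039) × (1 − 0.4215).
= 0.6706 × 0.6677 × 0.5295 × 0.6135 × 0.6961 × 0.5785 = 0.058573.

0.05857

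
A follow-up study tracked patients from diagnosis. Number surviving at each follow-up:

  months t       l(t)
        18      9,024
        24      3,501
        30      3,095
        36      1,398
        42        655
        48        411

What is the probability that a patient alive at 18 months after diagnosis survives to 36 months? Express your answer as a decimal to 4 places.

The conditional survival probability is l(36)/l(18) = 1,398/9,024 = 0.154920.

0.1549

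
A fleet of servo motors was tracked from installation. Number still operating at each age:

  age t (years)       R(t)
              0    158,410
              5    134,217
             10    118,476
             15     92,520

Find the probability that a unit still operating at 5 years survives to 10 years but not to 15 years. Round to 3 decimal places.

This is the probability of reaching 10 but not 15, conditional on being operational at 5: (R(10) − R(15)) / R(5).
= (118,476 − 92,520) / 134,217 = 25,956 / 134,217 = 0.193388.

0.193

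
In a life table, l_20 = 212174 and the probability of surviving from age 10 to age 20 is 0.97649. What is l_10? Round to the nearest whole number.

l_10 = l_20 / p = 212174 / 0.97649 = 217282.

217282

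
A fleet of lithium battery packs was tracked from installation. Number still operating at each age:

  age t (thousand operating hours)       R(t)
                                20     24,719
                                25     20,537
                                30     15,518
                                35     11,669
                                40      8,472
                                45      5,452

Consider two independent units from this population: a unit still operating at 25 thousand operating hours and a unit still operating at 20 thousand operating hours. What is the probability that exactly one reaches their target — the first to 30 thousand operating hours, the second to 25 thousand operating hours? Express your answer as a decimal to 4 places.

p₁ = R(30)/R(25) = 15,518/20,537 = 0.755612; p₂ = R(25)/R(20) = 20,537/24,719 = 0.830818.
P(exactly one) = p₁(1−p₂) + (1−p₁)p₂ = 0.127836 + 0.203042 = 0.330878.

0.3309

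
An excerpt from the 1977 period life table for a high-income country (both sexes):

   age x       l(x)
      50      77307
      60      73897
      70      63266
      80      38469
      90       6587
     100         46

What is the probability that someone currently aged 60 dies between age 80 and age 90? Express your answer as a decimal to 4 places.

This is the probability of reaching 80 but not 90, conditional on being alive at 60: (l(80) − l(90)) / l(60).
= (38469 − 6587) / 73897 = 31882 / 73897 = 0.431438.

0.4314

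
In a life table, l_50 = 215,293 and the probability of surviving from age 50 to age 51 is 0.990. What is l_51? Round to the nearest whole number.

213140

l_51 = l_50 × p = 215,293 × 0.990 = 213140.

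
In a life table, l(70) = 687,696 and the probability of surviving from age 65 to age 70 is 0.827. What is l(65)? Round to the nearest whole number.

831555

l(65) = l(70) / p = 687,696 / 0.827 = 831555.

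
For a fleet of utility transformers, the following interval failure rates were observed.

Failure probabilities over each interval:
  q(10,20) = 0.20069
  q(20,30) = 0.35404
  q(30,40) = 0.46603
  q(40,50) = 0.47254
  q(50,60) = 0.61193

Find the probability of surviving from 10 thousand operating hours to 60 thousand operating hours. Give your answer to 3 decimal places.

0.056

Survival from 10 to 60 is the product of surviving each interval: (1 − 0.20069) × (1 − 0.35404) × (1 − 0.46603) × (1 − 0.47254) × (1 − 0.61193).
= 0.79931 × 0.64596 × 0.53397 × 0.52746 × 0.38807 = 0.056434.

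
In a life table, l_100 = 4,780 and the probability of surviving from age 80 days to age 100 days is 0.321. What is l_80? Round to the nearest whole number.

14891

l_80 = l_100 / p = 4,780 / 0.321 = 14891.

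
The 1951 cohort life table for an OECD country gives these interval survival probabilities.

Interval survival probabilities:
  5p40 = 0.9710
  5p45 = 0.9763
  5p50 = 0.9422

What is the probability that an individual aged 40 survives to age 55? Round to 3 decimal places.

0.893

The overall survival probability is 0.9710 × 0.9763 × 0.9422.
= 0.893194.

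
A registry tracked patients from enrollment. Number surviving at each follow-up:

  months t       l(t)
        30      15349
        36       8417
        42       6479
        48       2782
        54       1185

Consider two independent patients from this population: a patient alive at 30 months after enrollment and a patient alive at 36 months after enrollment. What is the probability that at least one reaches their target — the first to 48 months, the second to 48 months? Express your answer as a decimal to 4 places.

0.4519

p₁ = l(48)/l(30) = 2782/15349 = 0.181250; p₂ = l(48)/l(36) = 2782/8417 = 0.330522.
P(at least one) = 1 − (1−p₁)(1−p₂) = 1 − 0.818750 × 0.669478 = 0.451865.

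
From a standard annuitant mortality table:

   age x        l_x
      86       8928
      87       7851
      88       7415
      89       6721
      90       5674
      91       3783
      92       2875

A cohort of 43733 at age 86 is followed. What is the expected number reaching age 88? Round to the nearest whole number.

36322

The relevant probability is 7415/8928 = 0.830533.
Expected number = 43733 × 0.830533 = 36322.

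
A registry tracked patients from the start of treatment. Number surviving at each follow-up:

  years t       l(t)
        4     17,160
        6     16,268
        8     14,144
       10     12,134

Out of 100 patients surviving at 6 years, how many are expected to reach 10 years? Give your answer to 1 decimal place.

74.6

The relevant probability is 12,134/16,268 = 0.745881.
Expected number = 100 × 0.745881 = 74.6.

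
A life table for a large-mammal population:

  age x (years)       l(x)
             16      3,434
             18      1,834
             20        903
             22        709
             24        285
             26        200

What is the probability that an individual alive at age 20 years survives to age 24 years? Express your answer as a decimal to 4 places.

The conditional survival probability is l(24)/l(20) = 285/903 = 0.315615.

0.3156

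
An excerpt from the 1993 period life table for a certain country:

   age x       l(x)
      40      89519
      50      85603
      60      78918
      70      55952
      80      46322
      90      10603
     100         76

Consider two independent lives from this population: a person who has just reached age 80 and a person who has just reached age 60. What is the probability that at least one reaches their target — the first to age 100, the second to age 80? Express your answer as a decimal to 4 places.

p₁ = l(100)/l(80) = 76/46322 = 0.001641; p₂ = l(80)/l(60) = 46322/78918 = 0.586964.
P(at least one) = 1 − (1−p₁)(1−p₂) = 1 − 0.998359 × 0.413036 = 0.587642.

0.5876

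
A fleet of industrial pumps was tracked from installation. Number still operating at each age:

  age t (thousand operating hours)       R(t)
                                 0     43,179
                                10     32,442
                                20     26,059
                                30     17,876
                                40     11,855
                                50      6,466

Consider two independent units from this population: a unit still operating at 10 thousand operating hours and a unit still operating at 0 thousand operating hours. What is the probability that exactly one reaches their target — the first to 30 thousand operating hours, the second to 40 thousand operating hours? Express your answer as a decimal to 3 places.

p₁ = R(30)/R(10) = 17,876/32,442 = 0.551014; p₂ = R(40)/R(0) = 11,855/43,179 = 0.274555.
P(exactly one) = p₁(1−p₂) + (1−p₁)p₂ = 0.399730 + 0.123271 = 0.523002.

0.523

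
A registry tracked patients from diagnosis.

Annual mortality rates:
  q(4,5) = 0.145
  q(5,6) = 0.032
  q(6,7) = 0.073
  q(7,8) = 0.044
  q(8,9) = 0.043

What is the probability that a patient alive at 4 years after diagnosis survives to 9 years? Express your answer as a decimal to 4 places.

Survival from 4 to 9 is the product of surviving each interval: (1 − 0.145) × (1 − 0.032) × (1 − 0.073) × (1 − 0.044) × (1 − 0.043).
= 0.855 × 0.968 × 0.927 × 0.956 × 0.957 = 0.701926.

0.7019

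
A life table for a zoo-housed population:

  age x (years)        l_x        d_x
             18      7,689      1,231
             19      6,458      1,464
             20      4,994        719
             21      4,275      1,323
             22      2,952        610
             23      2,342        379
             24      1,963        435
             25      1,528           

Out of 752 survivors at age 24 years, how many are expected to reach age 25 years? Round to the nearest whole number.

585

The relevant probability is 1,528/1,963 = 0.778400.
Expected number = 752 × 0.778400 = 585.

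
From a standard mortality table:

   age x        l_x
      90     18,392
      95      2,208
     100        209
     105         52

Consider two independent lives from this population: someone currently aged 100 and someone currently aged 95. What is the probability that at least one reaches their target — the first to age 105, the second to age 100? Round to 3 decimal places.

p₁ = l_105/l_100 = 52/209 = 0.248804; p₂ = l_100/l_95 = 209/2,208 = 0.094656.
P(at least one) = 1 − (1−p₁)(1−p₂) = 1 − 0.751196 × 0.905344 = 0.319909.

0.320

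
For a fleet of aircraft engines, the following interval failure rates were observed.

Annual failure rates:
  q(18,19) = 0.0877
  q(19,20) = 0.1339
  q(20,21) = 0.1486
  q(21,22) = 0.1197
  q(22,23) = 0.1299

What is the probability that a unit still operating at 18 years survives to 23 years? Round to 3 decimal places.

Survival from 18 to 23 is the product of surviving each interval: (1 − 0.0877) × (1 − 0.1339) × (1 − 0.1486) × (1 − 0.1197) × (1 − 0.1299).
= 0.9123 × 0.8661 × 0.8514 × 0.8803 × 0.8701 = 0.515275.

0.515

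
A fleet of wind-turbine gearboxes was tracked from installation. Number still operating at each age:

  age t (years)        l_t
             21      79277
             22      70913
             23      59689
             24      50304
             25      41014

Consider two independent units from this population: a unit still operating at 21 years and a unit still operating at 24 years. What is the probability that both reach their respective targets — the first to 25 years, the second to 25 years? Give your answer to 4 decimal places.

0.4218

p₁ = l_25/l_21 = 41014/79277 = 0.517351; p₂ = l_25/l_24 = 41014/50304 = 0.815323.
P(both) = p₁ × p₂ = 0.517351 × 0.815323 = 0.421808.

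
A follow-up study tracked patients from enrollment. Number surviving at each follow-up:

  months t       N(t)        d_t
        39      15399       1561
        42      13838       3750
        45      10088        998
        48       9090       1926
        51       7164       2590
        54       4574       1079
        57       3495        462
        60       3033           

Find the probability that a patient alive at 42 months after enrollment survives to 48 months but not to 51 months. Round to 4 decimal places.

This is the probability of reaching 48 but not 51, conditional on being alive at 42: (N(48) − N(51)) / N(42).
= (9090 − 7164) / 13838 = 1926 / 13838 = 0.139182.

0.1392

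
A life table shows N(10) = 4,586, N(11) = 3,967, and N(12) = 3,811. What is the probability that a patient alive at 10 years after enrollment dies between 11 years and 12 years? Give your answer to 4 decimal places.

0.0340

This is the probability of reaching 11 but not 12, conditional on being alive at 10: (N(11) − N(12)) / N(10).
= (3,967 − 3,811) / 4,586 = 156 / 4,586 = 0.034017.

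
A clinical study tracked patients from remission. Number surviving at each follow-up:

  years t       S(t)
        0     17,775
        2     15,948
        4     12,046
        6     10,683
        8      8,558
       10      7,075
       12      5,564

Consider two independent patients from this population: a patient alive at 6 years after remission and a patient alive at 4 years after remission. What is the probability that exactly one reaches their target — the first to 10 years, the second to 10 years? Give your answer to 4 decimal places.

0.4717

p₁ = S(10)/S(6) = 7,075/10,683 = 0.662267; p₂ = S(10)/S(4) = 7,075/12,046 = 0.587332.
P(exactly one) = p₁(1−p₂) + (1−p₁)p₂ = 0.273296 + 0.198361 = 0.471658.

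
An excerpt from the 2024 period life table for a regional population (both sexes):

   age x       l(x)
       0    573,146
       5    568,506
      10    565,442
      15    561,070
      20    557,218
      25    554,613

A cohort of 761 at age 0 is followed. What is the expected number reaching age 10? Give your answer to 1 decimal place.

The relevant probability is 565,442/573,146 = 0.986558.
Expected number = 761 × 0.986558 = 750.8.

750.8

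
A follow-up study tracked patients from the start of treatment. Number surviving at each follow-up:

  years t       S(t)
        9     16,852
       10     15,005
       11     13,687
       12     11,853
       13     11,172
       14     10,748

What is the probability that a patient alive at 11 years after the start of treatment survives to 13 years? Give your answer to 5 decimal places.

0.81625

The conditional survival probability is S(13)/S(11) = 11,172/13,687 = 0.816249.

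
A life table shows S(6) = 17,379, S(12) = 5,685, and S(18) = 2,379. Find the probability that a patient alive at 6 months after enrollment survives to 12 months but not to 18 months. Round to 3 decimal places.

0.190

This is the probability of reaching 12 but not 18, conditional on being alive at 6: (S(12) − S(18)) / S(6).
= (5,685 − 2,379) / 17,379 = 3,306 / 17,379 = 0.190230.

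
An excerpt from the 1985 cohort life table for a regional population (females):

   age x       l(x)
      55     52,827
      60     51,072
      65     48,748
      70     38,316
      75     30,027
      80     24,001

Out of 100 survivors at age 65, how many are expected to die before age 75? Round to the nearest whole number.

The relevant probability is 1 − 30,027/48,748 = 0.384036.
Expected number = 100 × 0.384036 = 38.

38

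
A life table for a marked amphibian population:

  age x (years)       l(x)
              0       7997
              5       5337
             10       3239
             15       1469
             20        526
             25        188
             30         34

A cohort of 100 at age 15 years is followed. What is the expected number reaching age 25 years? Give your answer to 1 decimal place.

The relevant probability is 188/1469 = 0.127978.
Expected number = 100 × 0.127978 = 12.8.

12.8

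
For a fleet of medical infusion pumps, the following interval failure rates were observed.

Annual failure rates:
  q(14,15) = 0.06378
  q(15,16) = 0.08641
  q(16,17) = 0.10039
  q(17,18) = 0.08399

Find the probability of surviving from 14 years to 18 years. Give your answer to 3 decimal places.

0.705

P(survive 14→18) = (1 − 0.06378) × (1 − 0.08641) × (1 − 0.10039) × (1 − 0.08399).
= 0.93622 × 0.91359 × 0.89961 × 0.91601 = 0.704829.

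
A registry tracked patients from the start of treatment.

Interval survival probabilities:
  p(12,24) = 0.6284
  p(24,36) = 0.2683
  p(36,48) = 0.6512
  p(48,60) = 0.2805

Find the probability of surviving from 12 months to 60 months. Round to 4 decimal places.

0.0308

Survival from 12 to 60 is the product of surviving each interval: 0.6284 × 0.2683 × 0.6512 × 0.2805.
= 0.030797.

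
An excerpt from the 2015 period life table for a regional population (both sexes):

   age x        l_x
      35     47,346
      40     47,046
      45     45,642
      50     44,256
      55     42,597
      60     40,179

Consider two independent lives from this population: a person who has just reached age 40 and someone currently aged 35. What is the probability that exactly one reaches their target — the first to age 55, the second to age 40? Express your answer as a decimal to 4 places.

0.0997

p₁ = l_55/l_40 = 42,597/47,046 = 0.905433; p₂ = l_40/l_35 = 47,046/47,346 = 0.993664.
P(exactly one) = p₁(1−p₂) + (1−p₁)p₂ = 0.005737 + 0.093968 = 0.099705.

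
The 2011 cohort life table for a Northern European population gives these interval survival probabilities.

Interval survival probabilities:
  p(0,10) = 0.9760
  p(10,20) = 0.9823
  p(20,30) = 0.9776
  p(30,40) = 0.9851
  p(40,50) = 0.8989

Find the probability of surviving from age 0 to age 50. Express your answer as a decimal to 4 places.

0.8299

P(survive 0→50) = 0.9760 × 0.9823 × 0.9776 × 0.9851 × 0.8989.
= 0.829940.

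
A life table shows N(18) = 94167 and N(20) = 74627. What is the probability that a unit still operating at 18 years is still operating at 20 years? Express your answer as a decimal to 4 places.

0.7925

The conditional survival probability is N(20)/N(18) = 74627/94167 = 0.792496.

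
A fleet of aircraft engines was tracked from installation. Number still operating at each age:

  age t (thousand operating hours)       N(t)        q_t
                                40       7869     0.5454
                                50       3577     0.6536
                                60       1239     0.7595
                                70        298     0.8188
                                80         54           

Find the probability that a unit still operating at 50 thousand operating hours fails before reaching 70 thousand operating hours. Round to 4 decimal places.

P(fail before 70 | operational at 50) = 1 − N(70)/N(50) = 1 − 298/3577 = (3279)/3577 = 0.916690.

0.9167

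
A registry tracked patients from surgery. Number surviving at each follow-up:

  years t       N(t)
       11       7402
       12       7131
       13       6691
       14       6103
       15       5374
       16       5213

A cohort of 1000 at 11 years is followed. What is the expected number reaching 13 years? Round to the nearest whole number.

904

The relevant probability is 6691/7402 = 0.903945.
Expected number = 1000 × 0.903945 = 904.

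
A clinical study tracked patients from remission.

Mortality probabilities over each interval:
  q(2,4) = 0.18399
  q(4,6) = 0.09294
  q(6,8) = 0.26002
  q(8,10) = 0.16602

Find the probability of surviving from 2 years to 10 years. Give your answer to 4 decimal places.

0.4568

Survival from 2 to 10 is the product of surviving each interval: (1 − 0.18399) × (1 − 0.09294) × (1 − 0.26002) × (1 − 0.16602).
= 0.81601 × 0.90706 × 0.73998 × 0.83398 = 0.456780.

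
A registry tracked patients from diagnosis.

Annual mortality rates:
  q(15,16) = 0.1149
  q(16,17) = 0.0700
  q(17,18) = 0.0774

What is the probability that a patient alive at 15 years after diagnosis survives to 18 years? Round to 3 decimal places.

0.759

Chaining the interval survival probabilities: (1 − 0.1149) × (1 − 0.0700) × (1 − 0.0774).
= 0.8851 × 0.9300 × 0.9226 = 0.759432.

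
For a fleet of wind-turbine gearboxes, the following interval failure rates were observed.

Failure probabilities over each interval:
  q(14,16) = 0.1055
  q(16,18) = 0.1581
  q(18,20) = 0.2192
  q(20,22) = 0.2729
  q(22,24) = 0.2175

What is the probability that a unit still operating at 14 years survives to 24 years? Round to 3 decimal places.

Survival from 14 to 24 is the product of surviving each interval: (1 − 0.1055) × (1 − 0.1581) × (1 − 0.2192) × (1 − 0.2729) × (1 − 0.2175).
= 0.8945 × 0.8419 × 0.7808 × 0.7271 × 0.7825 = 0.334549.

0.335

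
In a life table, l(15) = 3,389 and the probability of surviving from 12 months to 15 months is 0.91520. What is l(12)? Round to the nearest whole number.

l(12) = l(15) / p = 3,389 / 0.91520 = 3703.

3703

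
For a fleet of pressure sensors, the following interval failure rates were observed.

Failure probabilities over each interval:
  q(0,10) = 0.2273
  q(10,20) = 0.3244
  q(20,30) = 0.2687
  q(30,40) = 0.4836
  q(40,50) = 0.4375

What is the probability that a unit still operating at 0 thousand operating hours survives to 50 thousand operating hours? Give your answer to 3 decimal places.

0.111

The overall survival probability is (1 − 0.2273) × (1 − 0.3244) × (1 − 0.2687) × (1 − 0.4836) × (1 − 0.4375).
= 0.7727 × 0.6756 × 0.7313 × 0.5164 × 0.5625 = 0.110893.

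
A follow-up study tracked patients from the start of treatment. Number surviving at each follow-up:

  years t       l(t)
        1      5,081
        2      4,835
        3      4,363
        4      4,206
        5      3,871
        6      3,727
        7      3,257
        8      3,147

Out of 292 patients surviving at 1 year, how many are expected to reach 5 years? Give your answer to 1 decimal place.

222.5

The relevant probability is 3,871/5,081 = 0.761858.
Expected number = 292 × 0.761858 = 222.5.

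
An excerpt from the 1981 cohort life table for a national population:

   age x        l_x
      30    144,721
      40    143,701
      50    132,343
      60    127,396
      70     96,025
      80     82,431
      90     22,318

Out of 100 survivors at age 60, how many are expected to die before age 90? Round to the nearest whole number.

The relevant probability is 1 − 22,318/127,396 = 0.824814.
Expected number = 100 × 0.824814 = 82.

82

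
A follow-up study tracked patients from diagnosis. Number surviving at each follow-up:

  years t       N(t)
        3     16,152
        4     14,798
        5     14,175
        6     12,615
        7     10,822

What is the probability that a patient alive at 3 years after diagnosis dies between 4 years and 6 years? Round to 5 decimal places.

0.13515

This is the probability of reaching 4 but not 6, conditional on being alive at 3: (N(4) − N(6)) / N(3).
= (14,798 − 12,615) / 16,152 = 2,183 / 16,152 = 0.135154.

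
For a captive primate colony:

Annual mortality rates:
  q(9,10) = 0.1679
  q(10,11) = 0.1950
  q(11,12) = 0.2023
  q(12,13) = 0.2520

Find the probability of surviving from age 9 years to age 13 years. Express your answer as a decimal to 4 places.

0.3997

The overall survival probability is (1 − 0.1679) × (1 − 0.1950) × (1 − 0.2023) × (1 − 0.2520).
= 0.8321 × 0.8050 × 0.7977 × 0.7480 = 0.399680.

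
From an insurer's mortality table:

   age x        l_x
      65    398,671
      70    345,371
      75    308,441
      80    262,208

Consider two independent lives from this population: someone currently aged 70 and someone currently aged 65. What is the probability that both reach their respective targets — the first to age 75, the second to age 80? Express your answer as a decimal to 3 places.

p₁ = l_75/l_70 = 308,441/345,371 = 0.893072; p₂ = l_80/l_65 = 262,208/398,671 = 0.657705.
P(both) = p₁ × p₂ = 0.893072 × 0.657705 = 0.587378.

0.587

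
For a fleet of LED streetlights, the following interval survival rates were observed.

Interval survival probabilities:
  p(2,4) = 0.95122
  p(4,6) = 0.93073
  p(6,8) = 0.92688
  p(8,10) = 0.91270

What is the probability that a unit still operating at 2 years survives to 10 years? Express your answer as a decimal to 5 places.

Survival from 2 to 10 is the product of surviving each interval: 0.95122 × 0.93073 × 0.92688 × 0.91270.
= 0.748956.

0.74896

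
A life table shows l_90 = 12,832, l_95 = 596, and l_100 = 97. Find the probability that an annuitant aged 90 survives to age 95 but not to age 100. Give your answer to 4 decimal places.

We want 5|5q90 = (l_95 − l_100)/l_90.
This is the probability of reaching 95 but not 100, conditional on being alive at 90: (l_95 − l_100) / l_90.
= (596 − 97) / 12,832 = 499 / 12,832 = 0.038887.

0.0389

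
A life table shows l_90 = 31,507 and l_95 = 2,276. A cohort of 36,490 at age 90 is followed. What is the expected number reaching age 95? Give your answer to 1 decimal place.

2636.0

The relevant probability is 2,276/31,507 = 0.072238.
Expected number = 36,490 × 0.072238 = 2636.0.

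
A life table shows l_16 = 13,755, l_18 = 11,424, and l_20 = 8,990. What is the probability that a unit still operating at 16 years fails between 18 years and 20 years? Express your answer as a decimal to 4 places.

0.1770

This is the probability of reaching 18 but not 20, conditional on being operational at 16: (l_18 − l_20) / l_16.
= (11,424 − 8,990) / 13,755 = 2,434 / 13,755 = 0.176954.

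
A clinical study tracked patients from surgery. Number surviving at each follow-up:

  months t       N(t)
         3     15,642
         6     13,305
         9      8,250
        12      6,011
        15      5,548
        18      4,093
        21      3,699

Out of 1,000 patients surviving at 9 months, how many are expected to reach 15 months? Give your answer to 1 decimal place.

The relevant probability is 5,548/8,250 = 0.672485.
Expected number = 1,000 × 0.672485 = 672.5.

672.5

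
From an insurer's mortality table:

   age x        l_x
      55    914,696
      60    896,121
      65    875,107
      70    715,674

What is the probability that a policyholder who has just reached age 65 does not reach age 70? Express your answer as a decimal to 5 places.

0.18219

P(die before 70 | alive at 65) = 1 − l_70/l_65 = 1 − 715,674/875,107 = (159,433)/875,107 = 0.182187.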